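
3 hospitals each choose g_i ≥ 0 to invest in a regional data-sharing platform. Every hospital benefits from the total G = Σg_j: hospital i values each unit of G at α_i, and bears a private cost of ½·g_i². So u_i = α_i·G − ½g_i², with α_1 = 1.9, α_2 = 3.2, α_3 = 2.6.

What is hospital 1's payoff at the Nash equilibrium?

12.825

Hospital i's FOC: ∂u_i/∂g_i = α_i − g_i = 0, so g_i* = α_i.
NE contributions = (1.9, 3.2, 2.6); G = 7.7.
u_1 = α_1·G − ½·(g_1)² = 1.9·7.7 − ½·1.9² = 12.825.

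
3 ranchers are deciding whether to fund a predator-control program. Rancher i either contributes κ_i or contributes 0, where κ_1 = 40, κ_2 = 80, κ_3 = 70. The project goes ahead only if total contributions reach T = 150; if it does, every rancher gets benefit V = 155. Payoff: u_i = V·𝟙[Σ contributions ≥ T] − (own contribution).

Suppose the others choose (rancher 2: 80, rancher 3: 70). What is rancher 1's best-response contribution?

Others' total = 150 ≥ 150; contributing adds cost 40 for no extra benefit.
Best response: 0.

0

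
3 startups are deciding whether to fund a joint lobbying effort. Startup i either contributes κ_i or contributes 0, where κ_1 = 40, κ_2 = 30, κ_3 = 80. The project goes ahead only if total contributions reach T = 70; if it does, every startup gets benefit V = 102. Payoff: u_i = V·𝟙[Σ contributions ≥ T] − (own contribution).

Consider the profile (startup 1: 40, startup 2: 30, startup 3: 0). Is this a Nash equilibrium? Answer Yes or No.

Total = 70 ≥ 70: provided.
Startup 1 (pledges 40, payoff 62): dropping to 0 → total 30, payoff 0. No gain.
Startup 2 (pledges 30, payoff 72): dropping to 0 → total 40, payoff 0. No gain.
Startup 3 (pledges 0, payoff 102): pledging 80 → total 150, payoff 22. No gain.

Yes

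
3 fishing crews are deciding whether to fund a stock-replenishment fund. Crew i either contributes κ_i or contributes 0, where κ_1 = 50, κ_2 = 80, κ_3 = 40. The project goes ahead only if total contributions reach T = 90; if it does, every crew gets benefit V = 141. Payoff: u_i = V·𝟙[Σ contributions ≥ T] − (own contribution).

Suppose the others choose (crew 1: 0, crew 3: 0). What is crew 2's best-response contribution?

0

Others' total = 0. Even contributing 80 gives 80 < 90: no benefit either way.
Best response: 0.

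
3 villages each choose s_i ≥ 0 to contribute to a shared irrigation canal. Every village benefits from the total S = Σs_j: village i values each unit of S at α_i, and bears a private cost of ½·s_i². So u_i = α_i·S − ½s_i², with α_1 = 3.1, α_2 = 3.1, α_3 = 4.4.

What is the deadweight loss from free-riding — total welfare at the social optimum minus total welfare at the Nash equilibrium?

Village i's FOC: ∂u_i/∂s_i = α_i − s_i = 0, so s_i* = α_i.
NE contributions = (3.1, 3.1, 4.4); S = 10.6.
W^NE = (Σα)·S − ½Σα_i² = 10.6² − ½·38.58 = 93.07.
Planner sets s_i = Σα_j = 10.6 for every i, so S^SO = 3·10.6 = 31.8.
W^SO = (Σα)·S^SO − ½·3·(Σα)² = (3/2)·10.6² = 168.54.
Deadweight loss = W^SO − W^NE = 75.47.

75.47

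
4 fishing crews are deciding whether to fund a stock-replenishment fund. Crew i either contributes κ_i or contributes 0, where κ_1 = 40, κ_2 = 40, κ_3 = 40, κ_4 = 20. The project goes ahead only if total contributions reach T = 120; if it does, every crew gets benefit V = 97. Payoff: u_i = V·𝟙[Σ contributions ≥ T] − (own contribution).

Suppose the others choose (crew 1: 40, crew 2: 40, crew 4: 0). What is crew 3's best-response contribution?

Others' total = 80. Contributing 40 brings total to 120 ≥ 120: gain V − κ_3 = 57.
Best response: 40.

40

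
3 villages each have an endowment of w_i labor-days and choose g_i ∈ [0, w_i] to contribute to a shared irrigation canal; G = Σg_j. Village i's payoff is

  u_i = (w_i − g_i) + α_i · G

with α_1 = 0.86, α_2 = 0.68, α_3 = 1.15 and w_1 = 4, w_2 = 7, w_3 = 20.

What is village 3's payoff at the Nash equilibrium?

∂u_i/∂g_i = α_i − 1, so village i contributes w_i if α_i > 1, else 0.
α_i > 1 for i ∈ {3}; NE contributions (0, 0, 20), G = 20.
u_3 = (20 − 20) + 1.15·20 = 23.

23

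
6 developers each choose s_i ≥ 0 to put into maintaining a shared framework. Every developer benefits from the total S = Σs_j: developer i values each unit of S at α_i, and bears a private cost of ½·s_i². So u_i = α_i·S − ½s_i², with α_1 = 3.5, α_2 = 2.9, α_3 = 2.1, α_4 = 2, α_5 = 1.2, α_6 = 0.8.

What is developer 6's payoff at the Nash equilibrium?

9.68

Developer i's FOC: ∂u_i/∂s_i = α_i − s_i = 0, so s_i* = α_i.
NE contributions = (3.5, 2.9, 2.1, 2, 1.2, 0.8); S = 12.5.
u_6 = α_6·S − ½·(s_6)² = 0.8·12.5 − ½·0.8² = 9.68.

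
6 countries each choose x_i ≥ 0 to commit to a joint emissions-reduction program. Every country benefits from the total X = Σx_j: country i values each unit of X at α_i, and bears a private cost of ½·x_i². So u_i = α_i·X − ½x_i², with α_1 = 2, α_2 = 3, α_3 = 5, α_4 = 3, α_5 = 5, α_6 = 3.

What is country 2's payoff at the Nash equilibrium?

Country i's FOC: ∂u_i/∂x_i = α_i − x_i = 0, so x_i* = α_i.
NE contributions = (2, 3, 5, 3, 5, 3); X = 21.
u_2 = α_2·X − ½·(x_2)² = 3·21 − ½·3² = 58.5.

58.5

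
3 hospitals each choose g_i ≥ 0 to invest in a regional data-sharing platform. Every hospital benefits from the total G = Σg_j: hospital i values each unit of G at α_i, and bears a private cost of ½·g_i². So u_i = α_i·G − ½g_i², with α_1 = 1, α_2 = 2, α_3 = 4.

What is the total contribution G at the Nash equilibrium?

Hospital i's FOC: ∂u_i/∂g_i = α_i − g_i = 0, so g_i* = α_i.
NE contributions = (1, 2, 4); G = 7.

7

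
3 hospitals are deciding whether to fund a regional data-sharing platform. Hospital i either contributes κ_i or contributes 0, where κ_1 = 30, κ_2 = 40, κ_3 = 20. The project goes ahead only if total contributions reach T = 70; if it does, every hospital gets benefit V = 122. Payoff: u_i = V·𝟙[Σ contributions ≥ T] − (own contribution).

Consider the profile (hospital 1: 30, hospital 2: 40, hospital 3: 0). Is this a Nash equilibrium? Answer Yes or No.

Yes

Total = 70 ≥ 70: provided.
Hospital 1 (pledges 30, payoff 92): dropping to 0 → total 40, payoff 0. No gain.
Hospital 2 (pledges 40, payoff 82): dropping to 0 → total 30, payoff 0. No gain.
Hospital 3 (pledges 0, payoff 122): pledging 20 → total 90, payoff 102. No gain.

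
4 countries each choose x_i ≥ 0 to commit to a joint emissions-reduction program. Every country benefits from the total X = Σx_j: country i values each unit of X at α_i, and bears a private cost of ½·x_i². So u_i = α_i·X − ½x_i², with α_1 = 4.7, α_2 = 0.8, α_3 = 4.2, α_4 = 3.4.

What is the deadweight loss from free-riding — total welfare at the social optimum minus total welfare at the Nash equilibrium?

197.575

Country i's FOC: ∂u_i/∂x_i = α_i − x_i = 0, so x_i* = α_i.
NE contributions = (4.7, 0.8, 4.2, 3.4); X = 13.1.
W^NE = (Σα)·X − ½Σα_i² = 13.1² − ½·51.93 = 145.645.
Planner sets x_i = Σα_j = 13.1 for every i, so X^SO = 4·13.1 = 52.4.
W^SO = (Σα)·X^SO − ½·4·(Σα)² = (4/2)·13.1² = 343.22.
Deadweight loss = W^SO − W^NE = 197.575.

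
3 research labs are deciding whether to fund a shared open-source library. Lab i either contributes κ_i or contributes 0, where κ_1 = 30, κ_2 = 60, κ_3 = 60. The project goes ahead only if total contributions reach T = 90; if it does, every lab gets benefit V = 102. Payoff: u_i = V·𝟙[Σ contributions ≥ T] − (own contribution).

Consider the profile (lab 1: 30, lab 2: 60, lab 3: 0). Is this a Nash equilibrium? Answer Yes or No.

Yes

Total = 90 ≥ 90: provided.
Lab 1 (pledges 30, payoff 72): dropping to 0 → total 60, payoff 0. No gain.
Lab 2 (pledges 60, payoff 42): dropping to 0 → total 30, payoff 0. No gain.
Lab 3 (pledges 0, payoff 102): pledging 60 → total 150, payoff 42. No gain.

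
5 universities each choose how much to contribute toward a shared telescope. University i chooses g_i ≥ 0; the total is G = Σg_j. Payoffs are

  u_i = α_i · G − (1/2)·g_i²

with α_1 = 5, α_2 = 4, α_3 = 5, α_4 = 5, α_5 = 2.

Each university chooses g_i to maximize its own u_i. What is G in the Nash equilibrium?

21

University i's FOC: ∂u_i/∂g_i = α_i − g_i = 0, so g_i* = α_i.
NE contributions = (5, 4, 5, 5, 2); G = 21.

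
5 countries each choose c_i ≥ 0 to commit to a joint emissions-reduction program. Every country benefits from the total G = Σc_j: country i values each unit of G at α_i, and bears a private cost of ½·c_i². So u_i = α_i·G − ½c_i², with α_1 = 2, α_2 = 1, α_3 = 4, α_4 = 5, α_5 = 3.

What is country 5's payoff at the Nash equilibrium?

Country i's FOC: ∂u_i/∂c_i = α_i − c_i = 0, so c_i* = α_i.
NE contributions = (2, 1, 4, 5, 3); G = 15.
u_5 = α_5·G − ½·(c_5)² = 3·15 − ½·3² = 40.5.

40.5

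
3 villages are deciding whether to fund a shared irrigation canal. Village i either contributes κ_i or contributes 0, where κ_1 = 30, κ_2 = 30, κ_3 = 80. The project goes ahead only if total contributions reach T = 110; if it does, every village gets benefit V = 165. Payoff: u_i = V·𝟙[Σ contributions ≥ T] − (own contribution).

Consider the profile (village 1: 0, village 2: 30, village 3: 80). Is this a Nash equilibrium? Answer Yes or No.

Total = 110 ≥ 110: provided.
Village 1 (pledges 0, payoff 165): pledging 30 → total 140, payoff 135. No gain.
Village 2 (pledges 30, payoff 135): dropping to 0 → total 80, payoff 0. No gain.
Village 3 (pledges 80, payoff 85): dropping to 0 → total 30, payoff 0. No gain.

Yes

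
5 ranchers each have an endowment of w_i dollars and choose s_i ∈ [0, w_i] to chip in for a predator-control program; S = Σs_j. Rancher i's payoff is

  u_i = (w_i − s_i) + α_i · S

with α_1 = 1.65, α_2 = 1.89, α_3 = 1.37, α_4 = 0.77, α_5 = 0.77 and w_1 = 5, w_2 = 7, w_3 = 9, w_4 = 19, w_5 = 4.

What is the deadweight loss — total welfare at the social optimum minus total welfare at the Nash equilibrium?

∂u_i/∂s_i = α_i − 1, so rancher i contributes w_i if α_i > 1, else 0.
α_i > 1 for i ∈ {1, 2, 3}; NE contributions (5, 7, 9, 0, 0), S = 21.
W^NE = Σw_i − S^NE + (Σα_i)·S^NE = 44 + 5.45·21 = 158.45.
Planner: ∂(Σu_j)/∂s_i = Σα_j − 1 = 5.45 > 0, so everyone contributes w_i; S^SO = 44, W^SO = 44 + 5.45·44 = 283.8.
Deadweight loss = 125.35.

125.35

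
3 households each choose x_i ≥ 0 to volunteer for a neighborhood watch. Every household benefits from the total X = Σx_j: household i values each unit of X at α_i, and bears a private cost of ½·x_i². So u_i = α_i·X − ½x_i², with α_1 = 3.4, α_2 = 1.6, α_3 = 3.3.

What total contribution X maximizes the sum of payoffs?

24.9

Planner FOC: ∂(Σu_j)/∂x_i = (Σα_j) − x_i = 0, so x_i^SO = Σα_j = 8.3 for every i; X^SO = 24.9.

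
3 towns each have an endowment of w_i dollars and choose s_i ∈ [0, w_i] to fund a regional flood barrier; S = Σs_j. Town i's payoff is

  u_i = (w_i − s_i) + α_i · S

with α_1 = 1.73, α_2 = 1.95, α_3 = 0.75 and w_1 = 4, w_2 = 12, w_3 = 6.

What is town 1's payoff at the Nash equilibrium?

∂u_i/∂s_i = α_i − 1, so town i contributes w_i if α_i > 1, else 0.
α_i > 1 for i ∈ {1, 2}; NE contributions (4, 12, 0), S = 16.
u_1 = (4 − 4) + 1.73·16 = 27.68.

27.68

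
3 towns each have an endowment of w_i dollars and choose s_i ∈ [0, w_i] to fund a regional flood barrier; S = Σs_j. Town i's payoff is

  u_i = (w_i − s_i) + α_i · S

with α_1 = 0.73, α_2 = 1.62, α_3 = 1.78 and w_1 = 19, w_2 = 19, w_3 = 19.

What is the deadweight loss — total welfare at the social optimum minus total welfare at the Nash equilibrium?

59.47

∂u_i/∂s_i = α_i − 1, so town i contributes w_i if α_i > 1, else 0.
α_i > 1 for i ∈ {2, 3}; NE contributions (0, 19, 19), S = 38.
W^NE = Σw_i − S^NE + (Σα_i)·S^NE = 57 + 3.13·38 = 175.94.
Planner: ∂(Σu_j)/∂s_i = Σα_j − 1 = 3.13 > 0, so everyone contributes w_i; S^SO = 57, W^SO = 57 + 3.13·57 = 235.41.
Deadweight loss = 59.47.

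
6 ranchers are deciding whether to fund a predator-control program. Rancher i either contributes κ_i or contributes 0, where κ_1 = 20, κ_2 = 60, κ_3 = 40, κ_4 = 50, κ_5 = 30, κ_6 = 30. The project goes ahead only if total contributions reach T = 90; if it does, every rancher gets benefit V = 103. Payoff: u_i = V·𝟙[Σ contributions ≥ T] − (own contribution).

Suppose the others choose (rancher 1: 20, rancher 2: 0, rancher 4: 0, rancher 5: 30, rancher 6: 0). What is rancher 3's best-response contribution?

40

Others' total = 50. Contributing 40 brings total to 90 ≥ 90: gain V − κ_3 = 63.
Best response: 40.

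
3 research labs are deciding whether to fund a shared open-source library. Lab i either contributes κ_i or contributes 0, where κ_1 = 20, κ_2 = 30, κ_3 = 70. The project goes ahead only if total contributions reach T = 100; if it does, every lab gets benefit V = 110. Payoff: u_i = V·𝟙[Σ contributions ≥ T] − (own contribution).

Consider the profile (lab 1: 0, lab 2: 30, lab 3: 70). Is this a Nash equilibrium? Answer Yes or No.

Yes

Total = 100 ≥ 100: provided.
Lab 1 (pledges 0, payoff 110): pledging 20 → total 120, payoff 90. No gain.
Lab 2 (pledges 30, payoff 80): dropping to 0 → total 70, payoff 0. No gain.
Lab 3 (pledges 70, payoff 40): dropping to 0 → total 30, payoff 0. No gain.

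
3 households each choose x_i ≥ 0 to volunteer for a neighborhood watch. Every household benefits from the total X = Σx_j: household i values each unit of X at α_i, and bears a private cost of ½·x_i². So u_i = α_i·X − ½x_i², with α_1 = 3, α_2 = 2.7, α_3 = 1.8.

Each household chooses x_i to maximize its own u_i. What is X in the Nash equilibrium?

Household i's FOC: ∂u_i/∂x_i = α_i − x_i = 0, so x_i* = α_i.
NE contributions = (3, 2.7, 1.8); X = 7.5.

7.5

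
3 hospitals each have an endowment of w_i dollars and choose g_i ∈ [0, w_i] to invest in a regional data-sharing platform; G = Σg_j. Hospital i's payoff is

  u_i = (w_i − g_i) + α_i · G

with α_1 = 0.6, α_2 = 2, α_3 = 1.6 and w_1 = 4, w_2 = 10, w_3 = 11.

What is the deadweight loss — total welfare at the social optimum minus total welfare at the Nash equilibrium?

∂u_i/∂g_i = α_i − 1, so hospital i contributes w_i if α_i > 1, else 0.
α_i > 1 for i ∈ {2, 3}; NE contributions (0, 10, 11), G = 21.
W^NE = Σw_i − G^NE + (Σα_i)·G^NE = 25 + 3.2·21 = 92.2.
Planner: ∂(Σu_j)/∂g_i = Σα_j − 1 = 3.2 > 0, so everyone contributes w_i; G^SO = 25, W^SO = 25 + 3.2·25 = 105.
Deadweight loss = 12.8.

12.8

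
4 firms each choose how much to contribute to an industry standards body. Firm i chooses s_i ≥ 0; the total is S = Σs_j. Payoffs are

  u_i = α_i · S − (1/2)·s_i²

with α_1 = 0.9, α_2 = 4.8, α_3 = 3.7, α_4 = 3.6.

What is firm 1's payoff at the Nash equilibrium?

11.295

Firm i's FOC: ∂u_i/∂s_i = α_i − s_i = 0, so s_i* = α_i.
NE contributions = (0.9, 4.8, 3.7, 3.6); S = 13.
u_1 = α_1·S − ½·(s_1)² = 0.9·13 − ½·0.9² = 11.295.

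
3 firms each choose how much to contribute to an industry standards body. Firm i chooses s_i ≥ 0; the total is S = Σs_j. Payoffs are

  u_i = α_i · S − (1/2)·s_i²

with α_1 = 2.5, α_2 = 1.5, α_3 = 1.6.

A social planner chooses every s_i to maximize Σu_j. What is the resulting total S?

Planner FOC: ∂(Σu_j)/∂s_i = (Σα_j) − s_i = 0, so s_i^SO = Σα_j = 5.6 for every i; S^SO = 16.8.

16.8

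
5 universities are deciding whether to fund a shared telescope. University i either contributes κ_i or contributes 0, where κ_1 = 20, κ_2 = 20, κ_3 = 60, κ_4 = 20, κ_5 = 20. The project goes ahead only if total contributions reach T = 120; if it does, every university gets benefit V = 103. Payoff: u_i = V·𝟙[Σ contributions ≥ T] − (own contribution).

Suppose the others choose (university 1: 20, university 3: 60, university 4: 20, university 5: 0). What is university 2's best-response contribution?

20

Others' total = 100. Contributing 20 brings total to 120 ≥ 120: gain V − κ_2 = 83.
Best response: 20.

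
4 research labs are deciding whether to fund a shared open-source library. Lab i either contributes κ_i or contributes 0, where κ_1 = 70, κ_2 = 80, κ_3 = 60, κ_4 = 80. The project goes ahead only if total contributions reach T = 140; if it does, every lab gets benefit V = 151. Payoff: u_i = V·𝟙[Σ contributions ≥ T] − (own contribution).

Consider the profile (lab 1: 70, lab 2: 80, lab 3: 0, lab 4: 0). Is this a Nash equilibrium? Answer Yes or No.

Total = 150 ≥ 140: provided.
Lab 1 (pledges 70, payoff 81): dropping to 0 → total 80, payoff 0. No gain.
Lab 2 (pledges 80, payoff 71): dropping to 0 → total 70, payoff 0. No gain.
Lab 3 (pledges 0, payoff 151): pledging 60 → total 210, payoff 91. No gain.
Lab 4 (pledges 0, payoff 151): pledging 80 → total 230, payoff 71. No gain.

Yes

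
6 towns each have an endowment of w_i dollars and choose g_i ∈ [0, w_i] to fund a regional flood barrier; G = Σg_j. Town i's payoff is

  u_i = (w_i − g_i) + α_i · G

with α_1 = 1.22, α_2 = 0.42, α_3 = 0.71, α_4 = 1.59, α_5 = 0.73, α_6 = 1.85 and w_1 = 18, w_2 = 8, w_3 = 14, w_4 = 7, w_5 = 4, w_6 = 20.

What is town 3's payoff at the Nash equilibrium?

45.95

∂u_i/∂g_i = α_i − 1, so town i contributes w_i if α_i > 1, else 0.
α_i > 1 for i ∈ {1, 4, 6}; NE contributions (18, 0, 0, 7, 0, 20), G = 45.
u_3 = (14 − 0) + 0.71·45 = 45.95.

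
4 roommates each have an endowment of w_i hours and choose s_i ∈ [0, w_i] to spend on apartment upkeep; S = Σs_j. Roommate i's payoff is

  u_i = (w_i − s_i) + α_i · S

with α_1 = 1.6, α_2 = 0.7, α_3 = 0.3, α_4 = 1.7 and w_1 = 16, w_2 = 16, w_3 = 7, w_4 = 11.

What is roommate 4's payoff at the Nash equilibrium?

45.9

∂u_i/∂s_i = α_i − 1, so roommate i contributes w_i if α_i > 1, else 0.
α_i > 1 for i ∈ {1, 4}; NE contributions (16, 0, 0, 11), S = 27.
u_4 = (11 − 11) + 1.7·27 = 45.9.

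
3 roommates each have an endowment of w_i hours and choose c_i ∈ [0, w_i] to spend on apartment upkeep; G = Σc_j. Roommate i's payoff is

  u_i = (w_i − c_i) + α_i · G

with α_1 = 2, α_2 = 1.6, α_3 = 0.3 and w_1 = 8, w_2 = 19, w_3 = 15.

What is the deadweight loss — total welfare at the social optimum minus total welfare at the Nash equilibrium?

43.5

∂u_i/∂c_i = α_i − 1, so roommate i contributes w_i if α_i > 1, else 0.
α_i > 1 for i ∈ {1, 2}; NE contributions (8, 19, 0), G = 27.
W^NE = Σw_i − G^NE + (Σα_i)·G^NE = 42 + 2.9·27 = 120.3.
Planner: ∂(Σu_j)/∂c_i = Σα_j − 1 = 2.9 > 0, so everyone contributes w_i; G^SO = 42, W^SO = 42 + 2.9·42 = 163.8.
Deadweight loss = 43.5.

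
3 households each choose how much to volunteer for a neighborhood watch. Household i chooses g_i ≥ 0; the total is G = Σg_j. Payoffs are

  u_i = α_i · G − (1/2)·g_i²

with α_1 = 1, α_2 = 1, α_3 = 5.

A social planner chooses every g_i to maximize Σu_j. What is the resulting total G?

Planner FOC: ∂(Σu_j)/∂g_i = (Σα_j) − g_i = 0, so g_i^SO = Σα_j = 7 for every i; G^SO = 21.

21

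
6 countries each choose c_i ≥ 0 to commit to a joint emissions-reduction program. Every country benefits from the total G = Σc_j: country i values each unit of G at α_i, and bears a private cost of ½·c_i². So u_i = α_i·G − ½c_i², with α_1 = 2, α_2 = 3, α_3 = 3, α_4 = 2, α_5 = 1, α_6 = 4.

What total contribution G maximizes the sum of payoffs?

90

Planner FOC: ∂(Σu_j)/∂c_i = (Σα_j) − c_i = 0, so c_i^SO = Σα_j = 15 for every i; G^SO = 90.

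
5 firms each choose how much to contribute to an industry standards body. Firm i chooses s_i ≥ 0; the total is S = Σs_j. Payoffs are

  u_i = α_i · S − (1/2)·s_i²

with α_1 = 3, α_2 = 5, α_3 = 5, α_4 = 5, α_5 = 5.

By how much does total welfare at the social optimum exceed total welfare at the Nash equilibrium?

848

Firm i's FOC: ∂u_i/∂s_i = α_i − s_i = 0, so s_i* = α_i.
NE contributions = (3, 5, 5, 5, 5); S = 23.
W^NE = (Σα)·S − ½Σα_i² = 23² − ½·109 = 474.5.
Planner sets s_i = Σα_j = 23 for every i, so S^SO = 5·23 = 115.
W^SO = (Σα)·S^SO − ½·5·(Σα)² = (5/2)·23² = 1322.5.
Deadweight loss = W^SO − W^NE = 848.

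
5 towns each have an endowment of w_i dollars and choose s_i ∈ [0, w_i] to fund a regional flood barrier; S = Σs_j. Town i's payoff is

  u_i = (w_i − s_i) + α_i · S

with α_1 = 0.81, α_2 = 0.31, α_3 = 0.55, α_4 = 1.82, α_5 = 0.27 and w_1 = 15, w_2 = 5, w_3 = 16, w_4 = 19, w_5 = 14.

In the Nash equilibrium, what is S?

19

∂u_i/∂s_i = α_i − 1, so town i contributes w_i if α_i > 1, else 0.
α_i > 1 for i ∈ {4}; NE contributions (0, 0, 0, 19, 0), S = 19.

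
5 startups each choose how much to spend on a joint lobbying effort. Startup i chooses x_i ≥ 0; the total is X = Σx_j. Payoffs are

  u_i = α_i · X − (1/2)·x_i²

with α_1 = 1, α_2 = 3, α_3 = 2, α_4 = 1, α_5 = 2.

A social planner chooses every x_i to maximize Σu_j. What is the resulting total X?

Planner FOC: ∂(Σu_j)/∂x_i = (Σα_j) − x_i = 0, so x_i^SO = Σα_j = 9 for every i; X^SO = 45.

45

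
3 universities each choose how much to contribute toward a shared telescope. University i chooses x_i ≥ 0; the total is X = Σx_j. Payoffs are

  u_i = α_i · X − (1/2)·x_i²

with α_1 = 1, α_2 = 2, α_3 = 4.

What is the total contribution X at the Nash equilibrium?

University i's FOC: ∂u_i/∂x_i = α_i − x_i = 0, so x_i* = α_i.
NE contributions = (1, 2, 4); X = 7.

7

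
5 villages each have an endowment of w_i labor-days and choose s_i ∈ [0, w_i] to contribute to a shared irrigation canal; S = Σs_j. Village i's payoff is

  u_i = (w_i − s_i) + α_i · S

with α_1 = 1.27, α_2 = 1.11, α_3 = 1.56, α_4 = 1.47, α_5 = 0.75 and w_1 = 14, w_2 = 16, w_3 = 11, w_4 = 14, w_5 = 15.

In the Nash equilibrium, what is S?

∂u_i/∂s_i = α_i − 1, so village i contributes w_i if α_i > 1, else 0.
α_i > 1 for i ∈ {1, 2, 3, 4}; NE contributions (14, 16, 11, 14, 0), S = 55.

55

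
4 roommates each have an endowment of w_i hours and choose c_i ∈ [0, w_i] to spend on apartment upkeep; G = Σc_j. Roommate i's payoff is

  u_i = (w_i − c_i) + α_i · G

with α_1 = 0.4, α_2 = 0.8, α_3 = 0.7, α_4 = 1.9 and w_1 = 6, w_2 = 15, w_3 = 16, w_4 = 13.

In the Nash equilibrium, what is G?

∂u_i/∂c_i = α_i − 1, so roommate i contributes w_i if α_i > 1, else 0.
α_i > 1 for i ∈ {4}; NE contributions (0, 0, 0, 13), G = 13.

13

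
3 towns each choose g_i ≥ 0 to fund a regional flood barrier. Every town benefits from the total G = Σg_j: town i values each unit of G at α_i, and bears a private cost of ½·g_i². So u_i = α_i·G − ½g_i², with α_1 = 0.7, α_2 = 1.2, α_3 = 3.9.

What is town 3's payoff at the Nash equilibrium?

Town i's FOC: ∂u_i/∂g_i = α_i − g_i = 0, so g_i* = α_i.
NE contributions = (0.7, 1.2, 3.9); G = 5.8.
u_3 = α_3·G − ½·(g_3)² = 3.9·5.8 − ½·3.9² = 15.015.

15.015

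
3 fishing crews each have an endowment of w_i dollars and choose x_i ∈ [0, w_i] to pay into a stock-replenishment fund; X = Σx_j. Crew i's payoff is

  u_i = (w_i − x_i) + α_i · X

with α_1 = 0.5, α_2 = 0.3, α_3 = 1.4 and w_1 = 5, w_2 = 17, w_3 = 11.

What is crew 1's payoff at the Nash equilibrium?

10.5

∂u_i/∂x_i = α_i − 1, so crew i contributes w_i if α_i > 1, else 0.
α_i > 1 for i ∈ {3}; NE contributions (0, 0, 11), X = 11.
u_1 = (5 − 0) + 0.5·11 = 10.5.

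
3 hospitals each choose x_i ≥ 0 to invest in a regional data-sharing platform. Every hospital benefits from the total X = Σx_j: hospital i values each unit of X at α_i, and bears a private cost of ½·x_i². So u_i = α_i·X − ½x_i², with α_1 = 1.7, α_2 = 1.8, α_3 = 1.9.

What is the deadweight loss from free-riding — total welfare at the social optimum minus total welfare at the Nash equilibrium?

19.45

Hospital i's FOC: ∂u_i/∂x_i = α_i − x_i = 0, so x_i* = α_i.
NE contributions = (1.7, 1.8, 1.9); X = 5.4.
W^NE = (Σα)·X − ½Σα_i² = 5.4² − ½·9.74 = 24.29.
Planner sets x_i = Σα_j = 5.4 for every i, so X^SO = 3·5.4 = 16.2.
W^SO = (Σα)·X^SO − ½·3·(Σα)² = (3/2)·5.4² = 43.74.
Deadweight loss = W^SO − W^NE = 19.45.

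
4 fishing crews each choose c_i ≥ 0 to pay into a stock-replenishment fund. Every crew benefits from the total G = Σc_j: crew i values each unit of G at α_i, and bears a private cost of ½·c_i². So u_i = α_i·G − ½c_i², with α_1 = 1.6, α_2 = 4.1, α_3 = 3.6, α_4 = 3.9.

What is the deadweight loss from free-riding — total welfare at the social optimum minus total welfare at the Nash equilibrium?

Crew i's FOC: ∂u_i/∂c_i = α_i − c_i = 0, so c_i* = α_i.
NE contributions = (1.6, 4.1, 3.6, 3.9); G = 13.2.
W^NE = (Σα)·G − ½Σα_i² = 13.2² − ½·47.54 = 150.47.
Planner sets c_i = Σα_j = 13.2 for every i, so G^SO = 4·13.2 = 52.8.
W^SO = (Σα)·G^SO − ½·4·(Σα)² = (4/2)·13.2² = 348.48.
Deadweight loss = W^SO − W^NE = 198.01.

198.01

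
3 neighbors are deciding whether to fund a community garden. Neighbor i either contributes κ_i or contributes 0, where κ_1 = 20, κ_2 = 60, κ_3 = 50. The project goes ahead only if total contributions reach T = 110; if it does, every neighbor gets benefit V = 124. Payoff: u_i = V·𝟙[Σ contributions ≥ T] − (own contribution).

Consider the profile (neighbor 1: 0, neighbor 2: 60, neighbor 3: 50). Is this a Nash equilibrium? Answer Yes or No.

Yes

Total = 110 ≥ 110: provided.
Neighbor 1 (pledges 0, payoff 124): pledging 20 → total 130, payoff 104. No gain.
Neighbor 2 (pledges 60, payoff 64): dropping to 0 → total 50, payoff 0. No gain.
Neighbor 3 (pledges 50, payoff 74): dropping to 0 → total 60, payoff 0. No gain.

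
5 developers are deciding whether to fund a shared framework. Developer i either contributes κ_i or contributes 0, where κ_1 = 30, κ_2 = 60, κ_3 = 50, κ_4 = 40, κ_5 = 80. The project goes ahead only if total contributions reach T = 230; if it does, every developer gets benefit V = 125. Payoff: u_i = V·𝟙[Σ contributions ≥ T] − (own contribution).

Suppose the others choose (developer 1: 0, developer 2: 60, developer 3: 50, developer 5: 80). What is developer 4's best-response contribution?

40

Others' total = 190. Contributing 40 brings total to 230 ≥ 230: gain V − κ_4 = 85.
Best response: 40.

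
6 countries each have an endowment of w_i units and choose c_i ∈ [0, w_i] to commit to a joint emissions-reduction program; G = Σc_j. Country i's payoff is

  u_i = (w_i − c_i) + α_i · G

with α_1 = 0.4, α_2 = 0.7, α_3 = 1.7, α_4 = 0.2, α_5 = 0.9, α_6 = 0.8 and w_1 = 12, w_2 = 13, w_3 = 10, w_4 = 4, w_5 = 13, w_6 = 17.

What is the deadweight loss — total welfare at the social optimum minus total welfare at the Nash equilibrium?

218.3

∂u_i/∂c_i = α_i − 1, so country i contributes w_i if α_i > 1, else 0.
α_i > 1 for i ∈ {3}; NE contributions (0, 0, 10, 0, 0, 0), G = 10.
W^NE = Σw_i − G^NE + (Σα_i)·G^NE = 69 + 3.7·10 = 106.
Planner: ∂(Σu_j)/∂c_i = Σα_j − 1 = 3.7 > 0, so everyone contributes w_i; G^SO = 69, W^SO = 69 + 3.7·69 = 324.3.
Deadweight loss = 218.3.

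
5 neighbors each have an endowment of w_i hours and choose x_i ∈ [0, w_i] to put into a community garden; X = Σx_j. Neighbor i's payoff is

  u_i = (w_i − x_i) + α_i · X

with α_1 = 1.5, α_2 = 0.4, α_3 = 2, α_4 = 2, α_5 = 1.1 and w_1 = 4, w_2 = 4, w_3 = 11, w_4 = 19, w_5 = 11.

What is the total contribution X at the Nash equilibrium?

∂u_i/∂x_i = α_i − 1, so neighbor i contributes w_i if α_i > 1, else 0.
α_i > 1 for i ∈ {1, 3, 4, 5}; NE contributions (4, 0, 11, 19, 11), X = 45.

45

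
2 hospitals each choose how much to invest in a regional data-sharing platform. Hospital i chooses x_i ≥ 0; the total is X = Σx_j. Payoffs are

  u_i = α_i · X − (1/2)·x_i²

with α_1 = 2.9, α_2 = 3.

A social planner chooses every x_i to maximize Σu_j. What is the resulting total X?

Planner FOC: ∂(Σu_j)/∂x_i = (Σα_j) − x_i = 0, so x_i^SO = Σα_j = 5.9 for every i; X^SO = 11.8.

11.8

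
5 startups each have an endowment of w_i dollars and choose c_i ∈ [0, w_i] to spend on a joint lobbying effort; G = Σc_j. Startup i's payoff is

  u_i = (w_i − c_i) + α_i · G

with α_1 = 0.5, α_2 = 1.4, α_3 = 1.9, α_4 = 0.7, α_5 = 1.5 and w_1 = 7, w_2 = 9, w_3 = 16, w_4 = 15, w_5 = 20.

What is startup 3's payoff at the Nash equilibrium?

∂u_i/∂c_i = α_i − 1, so startup i contributes w_i if α_i > 1, else 0.
α_i > 1 for i ∈ {2, 3, 5}; NE contributions (0, 9, 16, 0, 20), G = 45.
u_3 = (16 − 16) + 1.9·45 = 85.5.

85.5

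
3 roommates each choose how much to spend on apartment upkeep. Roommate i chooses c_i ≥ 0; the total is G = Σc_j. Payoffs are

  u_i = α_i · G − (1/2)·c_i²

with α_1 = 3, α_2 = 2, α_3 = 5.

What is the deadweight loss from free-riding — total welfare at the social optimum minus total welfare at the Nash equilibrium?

Roommate i's FOC: ∂u_i/∂c_i = α_i − c_i = 0, so c_i* = α_i.
NE contributions = (3, 2, 5); G = 10.
W^NE = (Σα)·G − ½Σα_i² = 10² − ½·38 = 81.
Planner sets c_i = Σα_j = 10 for every i, so G^SO = 3·10 = 30.
W^SO = (Σα)·G^SO − ½·3·(Σα)² = (3/2)·10² = 150.
Deadweight loss = W^SO − W^NE = 69.

69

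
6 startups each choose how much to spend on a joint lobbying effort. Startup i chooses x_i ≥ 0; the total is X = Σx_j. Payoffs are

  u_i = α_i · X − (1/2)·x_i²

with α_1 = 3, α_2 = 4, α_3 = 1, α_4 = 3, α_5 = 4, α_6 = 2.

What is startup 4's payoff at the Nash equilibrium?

46.5

Startup i's FOC: ∂u_i/∂x_i = α_i − x_i = 0, so x_i* = α_i.
NE contributions = (3, 4, 1, 3, 4, 2); X = 17.
u_4 = α_4·X − ½·(x_4)² = 3·17 − ½·3² = 46.5.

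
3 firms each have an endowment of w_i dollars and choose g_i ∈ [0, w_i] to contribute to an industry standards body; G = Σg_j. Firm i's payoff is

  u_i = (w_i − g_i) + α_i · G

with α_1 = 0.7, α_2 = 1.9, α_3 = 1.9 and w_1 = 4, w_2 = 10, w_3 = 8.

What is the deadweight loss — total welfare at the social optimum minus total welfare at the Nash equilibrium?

∂u_i/∂g_i = α_i − 1, so firm i contributes w_i if α_i > 1, else 0.
α_i > 1 for i ∈ {2, 3}; NE contributions (0, 10, 8), G = 18.
W^NE = Σw_i − G^NE + (Σα_i)·G^NE = 22 + 3.5·18 = 85.
Planner: ∂(Σu_j)/∂g_i = Σα_j − 1 = 3.5 > 0, so everyone contributes w_i; G^SO = 22, W^SO = 22 + 3.5·22 = 99.
Deadweight loss = 14.

14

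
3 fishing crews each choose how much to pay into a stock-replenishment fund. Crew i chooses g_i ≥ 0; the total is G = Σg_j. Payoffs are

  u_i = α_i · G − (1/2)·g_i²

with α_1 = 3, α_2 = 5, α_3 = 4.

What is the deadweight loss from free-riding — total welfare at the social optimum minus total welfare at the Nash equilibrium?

97

Crew i's FOC: ∂u_i/∂g_i = α_i − g_i = 0, so g_i* = α_i.
NE contributions = (3, 5, 4); G = 12.
W^NE = (Σα)·G − ½Σα_i² = 12² − ½·50 = 119.
Planner sets g_i = Σα_j = 12 for every i, so G^SO = 3·12 = 36.
W^SO = (Σα)·G^SO − ½·3·(Σα)² = (3/2)·12² = 216.
Deadweight loss = W^SO − W^NE = 97.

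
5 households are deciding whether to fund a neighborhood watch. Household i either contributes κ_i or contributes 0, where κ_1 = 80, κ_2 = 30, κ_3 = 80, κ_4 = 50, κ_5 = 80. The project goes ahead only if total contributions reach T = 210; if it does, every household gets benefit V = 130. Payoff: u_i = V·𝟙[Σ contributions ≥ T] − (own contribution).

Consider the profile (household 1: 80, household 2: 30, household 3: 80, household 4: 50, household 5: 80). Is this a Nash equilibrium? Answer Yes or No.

No

Total = 320 ≥ 210: provided.
Household 1 (pledges 80, payoff 50): dropping to 0 → total 240, payoff 130. Profitable deviation.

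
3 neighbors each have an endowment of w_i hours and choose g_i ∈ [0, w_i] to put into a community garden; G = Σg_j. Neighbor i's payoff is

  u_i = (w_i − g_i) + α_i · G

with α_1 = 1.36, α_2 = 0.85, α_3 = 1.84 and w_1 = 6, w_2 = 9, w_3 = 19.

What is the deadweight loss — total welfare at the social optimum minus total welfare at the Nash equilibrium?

∂u_i/∂g_i = α_i − 1, so neighbor i contributes w_i if α_i > 1, else 0.
α_i > 1 for i ∈ {1, 3}; NE contributions (6, 0, 19), G = 25.
W^NE = Σw_i − G^NE + (Σα_i)·G^NE = 34 + 3.05·25 = 110.25.
Planner: ∂(Σu_j)/∂g_i = Σα_j − 1 = 3.05 > 0, so everyone contributes w_i; G^SO = 34, W^SO = 34 + 3.05·34 = 137.7.
Deadweight loss = 27.45.

27.45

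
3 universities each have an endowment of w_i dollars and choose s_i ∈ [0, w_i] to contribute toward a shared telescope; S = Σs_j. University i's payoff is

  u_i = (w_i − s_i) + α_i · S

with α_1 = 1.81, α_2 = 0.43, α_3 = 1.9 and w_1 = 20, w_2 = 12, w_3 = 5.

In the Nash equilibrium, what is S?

∂u_i/∂s_i = α_i − 1, so university i contributes w_i if α_i > 1, else 0.
α_i > 1 for i ∈ {1, 3}; NE contributions (20, 0, 5), S = 25.

25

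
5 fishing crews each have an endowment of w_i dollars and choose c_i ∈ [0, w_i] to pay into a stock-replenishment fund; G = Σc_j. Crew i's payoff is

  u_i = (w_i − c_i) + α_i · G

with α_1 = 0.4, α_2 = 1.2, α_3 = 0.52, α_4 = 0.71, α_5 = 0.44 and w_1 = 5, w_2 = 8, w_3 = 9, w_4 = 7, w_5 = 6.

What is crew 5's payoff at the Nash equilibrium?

9.52

∂u_i/∂c_i = α_i − 1, so crew i contributes w_i if α_i > 1, else 0.
α_i > 1 for i ∈ {2}; NE contributions (0, 8, 0, 0, 0), G = 8.
u_5 = (6 − 0) + 0.44·8 = 9.52.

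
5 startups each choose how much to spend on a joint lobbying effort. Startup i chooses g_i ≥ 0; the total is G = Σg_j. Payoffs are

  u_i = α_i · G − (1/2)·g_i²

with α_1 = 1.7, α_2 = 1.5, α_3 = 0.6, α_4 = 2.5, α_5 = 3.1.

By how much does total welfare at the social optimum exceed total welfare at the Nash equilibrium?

143.22

Startup i's FOC: ∂u_i/∂g_i = α_i − g_i = 0, so g_i* = α_i.
NE contributions = (1.7, 1.5, 0.6, 2.5, 3.1); G = 9.4.
W^NE = (Σα)·G − ½Σα_i² = 9.4² − ½·21.36 = 77.68.
Planner sets g_i = Σα_j = 9.4 for every i, so G^SO = 5·9.4 = 47.
W^SO = (Σα)·G^SO − ½·5·(Σα)² = (5/2)·9.4² = 220.9.
Deadweight loss = W^SO − W^NE = 143.22.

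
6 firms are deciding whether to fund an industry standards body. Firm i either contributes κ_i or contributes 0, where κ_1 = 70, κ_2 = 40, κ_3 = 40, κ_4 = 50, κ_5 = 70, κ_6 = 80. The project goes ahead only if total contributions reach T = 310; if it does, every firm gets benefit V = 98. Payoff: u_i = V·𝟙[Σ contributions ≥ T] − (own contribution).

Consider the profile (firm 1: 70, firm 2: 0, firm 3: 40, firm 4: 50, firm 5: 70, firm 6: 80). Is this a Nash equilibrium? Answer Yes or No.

Yes

Total = 310 ≥ 310: provided.
Firm 1 (pledges 70, payoff 28): dropping to 0 → total 240, payoff 0. No gain.
Firm 2 (pledges 0, payoff 98): pledging 40 → total 350, payoff 58. No gain.
Firm 3 (pledges 40, payoff 58): dropping to 0 → total 270, payoff 0. No gain.
Firm 4 (pledges 50, payoff 48): dropping to 0 → total 260, payoff 0. No gain.
Firm 5 (pledges 70, payoff 28): dropping to 0 → total 240, payoff 0. No gain.
Firm 6 (pledges 80, payoff 18): dropping to 0 → total 230, payoff 0. No gain.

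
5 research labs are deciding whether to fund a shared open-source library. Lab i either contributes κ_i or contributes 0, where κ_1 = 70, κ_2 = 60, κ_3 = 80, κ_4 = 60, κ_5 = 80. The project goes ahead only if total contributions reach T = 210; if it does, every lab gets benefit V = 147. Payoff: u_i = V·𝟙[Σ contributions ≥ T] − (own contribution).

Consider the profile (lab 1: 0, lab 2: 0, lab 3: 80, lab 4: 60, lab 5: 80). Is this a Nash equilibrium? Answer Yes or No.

Yes

Total = 220 ≥ 210: provided.
Lab 1 (pledges 0, payoff 147): pledging 70 → total 290, payoff 77. No gain.
Lab 2 (pledges 0, payoff 147): pledging 60 → total 280, payoff 87. No gain.
Lab 3 (pledges 80, payoff 67): dropping to 0 → total 140, payoff 0. No gain.
Lab 4 (pledges 60, payoff 87): dropping to 0 → total 160, payoff 0. No gain.
Lab 5 (pledges 80, payoff 67): dropping to 0 → total 140, payoff 0. No gain.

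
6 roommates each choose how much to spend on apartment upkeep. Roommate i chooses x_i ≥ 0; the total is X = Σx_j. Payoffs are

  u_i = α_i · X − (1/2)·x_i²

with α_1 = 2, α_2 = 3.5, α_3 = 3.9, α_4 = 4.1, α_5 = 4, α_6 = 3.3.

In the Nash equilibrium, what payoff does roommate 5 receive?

75.2

Roommate i's FOC: ∂u_i/∂x_i = α_i − x_i = 0, so x_i* = α_i.
NE contributions = (2, 3.5, 3.9, 4.1, 4, 3.3); X = 20.8.
u_5 = α_5·X − ½·(x_5)² = 4·20.8 − ½·4² = 75.2.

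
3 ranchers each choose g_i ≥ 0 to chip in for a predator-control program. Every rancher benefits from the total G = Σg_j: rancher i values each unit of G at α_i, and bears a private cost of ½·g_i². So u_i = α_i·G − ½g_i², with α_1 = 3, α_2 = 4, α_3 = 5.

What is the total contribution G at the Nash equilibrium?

Rancher i's FOC: ∂u_i/∂g_i = α_i − g_i = 0, so g_i* = α_i.
NE contributions = (3, 4, 5); G = 12.

12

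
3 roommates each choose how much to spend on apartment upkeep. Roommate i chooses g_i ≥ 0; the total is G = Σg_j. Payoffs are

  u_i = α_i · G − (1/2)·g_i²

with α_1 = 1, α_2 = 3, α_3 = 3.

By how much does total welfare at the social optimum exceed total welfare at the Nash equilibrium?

34

Roommate i's FOC: ∂u_i/∂g_i = α_i − g_i = 0, so g_i* = α_i.
NE contributions = (1, 3, 3); G = 7.
W^NE = (Σα)·G − ½Σα_i² = 7² − ½·19 = 39.5.
Planner sets g_i = Σα_j = 7 for every i, so G^SO = 3·7 = 21.
W^SO = (Σα)·G^SO − ½·3·(Σα)² = (3/2)·7² = 73.5.
Deadweight loss = W^SO − W^NE = 34.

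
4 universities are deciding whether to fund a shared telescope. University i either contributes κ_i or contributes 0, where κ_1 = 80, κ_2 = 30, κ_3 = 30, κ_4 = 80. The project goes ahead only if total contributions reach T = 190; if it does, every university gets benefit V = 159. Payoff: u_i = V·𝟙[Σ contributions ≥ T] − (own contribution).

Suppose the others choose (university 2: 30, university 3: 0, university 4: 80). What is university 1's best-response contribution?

80

Others' total = 110. Contributing 80 brings total to 190 ≥ 190: gain V − κ_1 = 79.
Best response: 80.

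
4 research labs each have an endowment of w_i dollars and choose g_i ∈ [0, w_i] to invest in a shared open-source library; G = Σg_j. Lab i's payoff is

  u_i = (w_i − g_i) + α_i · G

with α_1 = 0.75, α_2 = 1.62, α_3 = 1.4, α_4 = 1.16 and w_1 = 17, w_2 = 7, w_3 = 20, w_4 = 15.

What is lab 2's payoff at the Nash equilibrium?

68.04

∂u_i/∂g_i = α_i − 1, so lab i contributes w_i if α_i > 1, else 0.
α_i > 1 for i ∈ {2, 3, 4}; NE contributions (0, 7, 20, 15), G = 42.
u_2 = (7 − 7) + 1.62·42 = 68.04.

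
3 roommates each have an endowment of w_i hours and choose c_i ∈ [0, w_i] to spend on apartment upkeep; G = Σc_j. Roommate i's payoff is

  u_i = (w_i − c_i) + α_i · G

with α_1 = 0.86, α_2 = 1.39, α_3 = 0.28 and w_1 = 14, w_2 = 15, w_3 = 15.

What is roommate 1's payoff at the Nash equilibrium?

∂u_i/∂c_i = α_i − 1, so roommate i contributes w_i if α_i > 1, else 0.
α_i > 1 for i ∈ {2}; NE contributions (0, 15, 0), G = 15.
u_1 = (14 − 0) + 0.86·15 = 26.9.

26.9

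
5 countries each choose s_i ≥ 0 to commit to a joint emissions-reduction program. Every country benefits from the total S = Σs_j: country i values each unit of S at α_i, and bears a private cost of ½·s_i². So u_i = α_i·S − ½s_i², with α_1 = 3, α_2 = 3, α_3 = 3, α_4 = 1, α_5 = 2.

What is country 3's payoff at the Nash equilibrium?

31.5

Country i's FOC: ∂u_i/∂s_i = α_i − s_i = 0, so s_i* = α_i.
NE contributions = (3, 3, 3, 1, 2); S = 12.
u_3 = α_3·S − ½·(s_3)² = 3·12 − ½·3² = 31.5.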